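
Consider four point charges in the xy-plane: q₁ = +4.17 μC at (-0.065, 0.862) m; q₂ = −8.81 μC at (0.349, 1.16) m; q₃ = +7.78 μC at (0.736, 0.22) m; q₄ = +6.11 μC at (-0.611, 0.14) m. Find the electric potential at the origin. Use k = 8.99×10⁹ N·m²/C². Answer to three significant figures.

The total potential is the scalar sum of each charge's contribution, V = Σ kqᵢ/rᵢ.
Distances from the field point to each charge: r₁ = 0.864 m, r₂ = 1.21 m, r₃ = 0.768 m, r₄ = 0.627 m.
V = k[(4.17×10⁻⁶)/(0.864) + (-8.81×10⁻⁶)/(1.21) + (7.78×10⁻⁶)/(0.768) + (6.11×10⁻⁶)/(0.627)] = 1.57×10⁵ V.

1.57×10⁵ V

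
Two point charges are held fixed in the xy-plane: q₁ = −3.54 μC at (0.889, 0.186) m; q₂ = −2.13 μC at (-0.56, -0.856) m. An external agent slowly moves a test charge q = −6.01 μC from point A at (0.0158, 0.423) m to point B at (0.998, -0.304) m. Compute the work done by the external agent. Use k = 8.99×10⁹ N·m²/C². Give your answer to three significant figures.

0.157 J

For quasistatic motion the external work equals the change in potential energy: W_ext = qΔV = q(V_B − V_A).
At A: distances to the source charges are 0.905 m, 1.40 m; V_A = Σ kqᵢ/rᵢ = -4.88×10⁴ V.
At B: distances to the source charges are 0.502 m, 1.65 m; V_B = Σ kqᵢ/rᵢ = -7.50×10⁴ V.
ΔV = V_B − V_A = -2.62×10⁴ V.
W_ext = qΔV = (-6.01×10⁻⁶ C)(-2.62×10⁴ V) = 0.157 J.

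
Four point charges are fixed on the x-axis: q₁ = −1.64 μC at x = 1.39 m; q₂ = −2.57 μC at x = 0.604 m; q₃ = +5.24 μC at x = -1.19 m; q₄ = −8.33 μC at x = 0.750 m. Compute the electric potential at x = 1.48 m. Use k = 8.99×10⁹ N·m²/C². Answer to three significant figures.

-2.75×10⁵ V

The total potential is the scalar sum of each charge's contribution, V = Σ kqᵢ/rᵢ.
Distances from the field point to each charge: r₁ = 0.0900 m, r₂ = 0.876 m, r₃ = 2.67 m, r₄ = 0.730 m.
V = k[(-1.64×10⁻⁶)/(0.0900) + (-2.57×10⁻⁶)/(0.876) + (5.24×10⁻⁶)/(2.67) + (-8.33×10⁻⁶)/(0.730)] = -2.75×10⁵ V.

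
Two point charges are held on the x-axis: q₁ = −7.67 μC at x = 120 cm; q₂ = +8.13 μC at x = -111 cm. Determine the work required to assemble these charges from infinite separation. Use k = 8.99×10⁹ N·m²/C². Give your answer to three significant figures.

-0.243 J

The assembly work is the sum of pairwise potential energies, U = Σ_{i<j} kqᵢqⱼ/rᵢⱼ.
Pair separations: r₁₂ = 2.31 m.
U = (-0.243) = -0.243 J.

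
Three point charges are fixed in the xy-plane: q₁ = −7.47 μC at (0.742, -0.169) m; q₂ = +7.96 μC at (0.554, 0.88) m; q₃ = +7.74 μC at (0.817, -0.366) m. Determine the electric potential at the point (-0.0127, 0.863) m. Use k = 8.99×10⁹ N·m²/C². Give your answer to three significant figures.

1.21×10⁵ V

The total potential is the scalar sum of each charge's contribution, V = Σ kqᵢ/rᵢ.
Distances from the field point to each charge: r₁ = 1.28 m, r₂ = 0.567 m, r₃ = 1.48 m.
V = k[(-7.47×10⁻⁶)/(1.28) + (7.96×10⁻⁶)/(0.567) + (7.74×10⁻⁶)/(1.48)] = 1.21×10⁵ V.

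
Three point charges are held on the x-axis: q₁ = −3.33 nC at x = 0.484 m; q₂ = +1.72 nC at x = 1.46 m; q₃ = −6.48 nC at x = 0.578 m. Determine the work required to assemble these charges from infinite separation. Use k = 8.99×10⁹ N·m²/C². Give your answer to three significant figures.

The work to assemble the configuration equals its total potential energy, U = Σ kqᵢqⱼ/rᵢⱼ over all pairs.
Pair separations: r₁₂ = 0.976 m, r₁₃ = 0.0940 m, r₂₃ = 0.882 m.
U = (-5.28×10⁻⁸) + (2.06×10⁻⁶) + (-1.14×10⁻⁷) = 1.90×10⁻⁶ J.

1.90×10⁻⁶ J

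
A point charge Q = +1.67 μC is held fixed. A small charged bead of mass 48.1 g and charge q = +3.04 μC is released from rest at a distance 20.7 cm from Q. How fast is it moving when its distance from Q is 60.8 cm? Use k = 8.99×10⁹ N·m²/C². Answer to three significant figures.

2.46 m/s

Only the electrostatic force acts, so mechanical energy is conserved: ½mv² = U₁ − U₂ = kQq(1/r₁ − 1/r₂).
U₁ − U₂ = (8.99×10⁹ N·m²/C²)(1.67×10⁻⁶ C)(3.04×10⁻⁶ C)(1/0.207 − 1/0.608) = 0.145 J.
v = √(2·0.145/0.0481) = 2.46 m/s.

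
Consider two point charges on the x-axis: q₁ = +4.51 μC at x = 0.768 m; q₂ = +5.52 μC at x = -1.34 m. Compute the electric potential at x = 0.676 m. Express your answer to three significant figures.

4.65×10⁵ V

Electric potential is a scalar, so the contributions from each charge add algebraically: V = Σ kqᵢ/rᵢ.
Distances from the field point to each charge: r₁ = 0.0920 m, r₂ = 2.02 m.
V = k[(4.51×10⁻⁶)/(0.0920) + (5.52×10⁻⁶)/(2.02)] = 4.65×10⁵ V.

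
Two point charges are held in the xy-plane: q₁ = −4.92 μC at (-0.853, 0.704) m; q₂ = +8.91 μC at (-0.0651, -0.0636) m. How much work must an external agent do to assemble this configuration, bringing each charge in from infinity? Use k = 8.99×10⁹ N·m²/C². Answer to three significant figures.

-0.358 J

The assembly work is the sum of pairwise potential energies, U = Σ_{i<j} kqᵢqⱼ/rᵢⱼ.
Pair separations: r₁₂ = 1.10 m.
U = (-0.358) = -0.358 J.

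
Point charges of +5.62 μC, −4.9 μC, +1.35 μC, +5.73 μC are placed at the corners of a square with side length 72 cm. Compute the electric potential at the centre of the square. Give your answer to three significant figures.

The total potential is the scalar sum of each charge's contribution, V = Σ kqᵢ/rᵢ.
The distance from each corner to the centre is a√2/2 = 0.509 m.
V = k[(5.62×10⁻⁶)/(0.509) + (-4.90×10⁻⁶)/(0.509) + (1.35×10⁻⁶)/(0.509) + (5.73×10⁻⁶)/(0.509)] = 1.38×10⁵ V.

1.38×10⁵ V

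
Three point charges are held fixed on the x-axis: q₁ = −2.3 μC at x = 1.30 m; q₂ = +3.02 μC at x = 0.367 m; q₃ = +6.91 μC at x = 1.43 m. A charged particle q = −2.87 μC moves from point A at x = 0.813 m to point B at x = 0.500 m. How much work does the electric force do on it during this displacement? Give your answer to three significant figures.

The work done by the electric force is W_field = −ΔU = −q(V_B − V_A) = q(V_A − V_B).
At A: distances to the source charges are 0.487 m, 0.446 m, 0.617 m; V_A = Σ kqᵢ/rᵢ = 1.19×10⁵ V.
At B: distances to the source charges are 0.800 m, 0.133 m, 0.930 m; V_B = Σ kqᵢ/rᵢ = 2.45×10⁵ V.
ΔV = V_B − V_A = 1.26×10⁵ V.
W_field = −qΔV = −(-2.87×10⁻⁶ C)(1.26×10⁵ V) = 0.362 J.

0.362 J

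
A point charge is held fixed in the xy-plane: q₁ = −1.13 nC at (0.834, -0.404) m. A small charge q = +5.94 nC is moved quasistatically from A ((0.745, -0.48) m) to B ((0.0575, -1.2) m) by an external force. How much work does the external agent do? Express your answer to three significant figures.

For quasistatic motion the external work equals the change in potential energy: W_ext = qΔV = q(V_B − V_A).
At A: distance to the source charge is 0.117 m; V_A = kq₁/r = -86.8 V.
At B: distance to the source charge is 1.11 m; V_B = kq₁/r = -9.14 V.
ΔV = V_B − V_A = 77.7 V.
W_ext = qΔV = (5.94×10⁻⁹ C)(77.7 V) = 4.61×10⁻⁷ J.

4.61×10⁻⁷ J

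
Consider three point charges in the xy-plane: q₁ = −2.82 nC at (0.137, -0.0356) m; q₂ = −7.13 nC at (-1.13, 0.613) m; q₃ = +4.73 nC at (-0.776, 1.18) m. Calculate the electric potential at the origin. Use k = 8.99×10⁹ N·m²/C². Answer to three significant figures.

-199 V

The total potential is the scalar sum of each charge's contribution, V = Σ kqᵢ/rᵢ.
Distances from the field point to each charge: r₁ = 0.142 m, r₂ = 1.29 m, r₃ = 1.41 m.
V = k[(-2.82×10⁻⁹)/(0.142) + (-7.13×10⁻⁹)/(1.29) + (4.73×10⁻⁹)/(1.41)] = -199 V.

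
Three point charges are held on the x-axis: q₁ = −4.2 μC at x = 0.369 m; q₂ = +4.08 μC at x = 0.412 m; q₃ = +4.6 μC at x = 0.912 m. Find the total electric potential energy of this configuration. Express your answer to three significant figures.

The assembly work is the sum of pairwise potential energies, U = Σ_{i<j} kqᵢqⱼ/rᵢⱼ.
Pair separations: r₁₂ = 0.0430 m, r₁₃ = 0.543 m, r₂₃ = 0.500 m.
U = (-3.58) + (-0.320) + (0.337) = -3.57 J.

-3.57 J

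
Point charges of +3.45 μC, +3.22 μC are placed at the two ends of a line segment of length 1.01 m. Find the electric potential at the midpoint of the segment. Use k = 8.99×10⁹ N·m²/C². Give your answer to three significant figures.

1.19×10⁵ V

The total potential is the scalar sum of each charge's contribution, V = Σ kqᵢ/rᵢ.
Each charge is 0.505 m from the midpoint.
V = k[(3.45×10⁻⁶)/(0.505) + (3.22×10⁻⁶)/(0.505)] = 1.19×10⁵ V.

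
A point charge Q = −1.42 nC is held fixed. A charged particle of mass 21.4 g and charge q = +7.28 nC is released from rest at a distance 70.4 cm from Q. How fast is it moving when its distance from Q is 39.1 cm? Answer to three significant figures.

3.14×10⁻³ m/s

Only the electrostatic force acts, so mechanical energy is conserved: ½mv² = U₁ − U₂ = kQq(1/r₁ − 1/r₂).
U₁ − U₂ = (8.99×10⁹ N·m²/C²)(-1.42×10⁻⁹ C)(7.28×10⁻⁹ C)(1/0.704 − 1/0.391) = 1.06×10⁻⁷ J.
v = √(2·1.06×10⁻⁷/0.0214) = 3.14×10⁻³ m/s.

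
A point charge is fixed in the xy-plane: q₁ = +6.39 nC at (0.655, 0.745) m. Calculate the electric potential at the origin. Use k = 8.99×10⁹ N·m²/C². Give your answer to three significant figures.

The total potential is the scalar sum of each charge's contribution, V = Σ kqᵢ/rᵢ.
Distances from the field point to each charge: r₁ = 0.992 m.
V = k[(6.39×10⁻⁹)/(0.992)] = 57.9 V.

57.9 V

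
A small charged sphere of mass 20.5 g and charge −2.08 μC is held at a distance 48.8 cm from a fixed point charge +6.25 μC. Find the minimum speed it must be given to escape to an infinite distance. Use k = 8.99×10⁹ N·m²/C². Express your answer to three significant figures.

To just escape, total mechanical energy must reach zero at infinity: ½mv²_min + U = 0, so ½mv²_min = −U = |kQq|/r.
|U| = |kQq|/r = (8.99×10⁹ N·m²/C²)(6.25×10⁻⁶)(2.08×10⁻⁶)/(0.488) = 0.239 J.
v_min = √(2|U|/m) = √(2·0.239/0.0205) = 4.83 m/s.

4.83 m/s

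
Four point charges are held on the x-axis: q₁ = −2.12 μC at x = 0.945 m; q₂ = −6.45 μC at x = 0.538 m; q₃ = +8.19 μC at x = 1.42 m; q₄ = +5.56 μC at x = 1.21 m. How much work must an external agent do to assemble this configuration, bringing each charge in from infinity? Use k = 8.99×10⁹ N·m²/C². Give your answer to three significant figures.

The assembly work is the sum of pairwise potential energies, U = Σ_{i<j} kqᵢqⱼ/rᵢⱼ.
Pair separations: r₁₂ = 0.407 m, r₁₃ = 0.475 m, r₁₄ = 0.265 m, r₂₃ = 0.882 m, r₂₄ = 0.672 m, r₃₄ = 0.210 m.
Summing all 6 pair terms gives U = 0.505 J.

0.505 J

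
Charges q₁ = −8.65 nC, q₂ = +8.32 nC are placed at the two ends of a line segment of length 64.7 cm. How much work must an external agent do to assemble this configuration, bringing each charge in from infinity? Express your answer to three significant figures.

-1.00×10⁻⁶ J

The work to assemble the configuration equals its total potential energy, U = Σ kqᵢqⱼ/rᵢⱼ over all pairs.
The separation is r = 0.647 m.
U = (-1.00×10⁻⁶) = -1.00×10⁻⁶ J.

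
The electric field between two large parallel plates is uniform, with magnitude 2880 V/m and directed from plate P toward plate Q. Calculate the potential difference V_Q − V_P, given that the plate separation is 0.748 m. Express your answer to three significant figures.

In a uniform field, potential decreases in the direction of E: ΔV = −E·d for a displacement d parallel to E.
Going from P to Q is a displacement of 0.748 m along the field, so V_Q − V_P = −Ed = -2150 V.

-2150 V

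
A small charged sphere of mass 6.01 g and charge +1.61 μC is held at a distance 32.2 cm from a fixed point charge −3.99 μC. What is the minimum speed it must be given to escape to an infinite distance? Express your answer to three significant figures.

To just escape, total mechanical energy must reach zero at infinity: ½mv²_min + U = 0, so ½mv²_min = −U = |kQq|/r.
|U| = |kQq|/r = (8.99×10⁹ N·m²/C²)(3.99×10⁻⁶)(1.61×10⁻⁶)/(0.322) = 0.179 J.
v_min = √(2|U|/m) = √(2·0.179/6.01×10⁻³) = 7.73 m/s.

7.73 m/s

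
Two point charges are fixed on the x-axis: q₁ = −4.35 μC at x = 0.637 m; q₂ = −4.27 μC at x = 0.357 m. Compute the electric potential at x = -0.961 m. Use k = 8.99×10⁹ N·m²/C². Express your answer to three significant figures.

-5.36×10⁴ V

Electric potential is a scalar, so the contributions from each charge add algebraically: V = Σ kqᵢ/rᵢ.
Distances from the field point to each charge: r₁ = 1.60 m, r₂ = 1.32 m.
V = k[(-4.35×10⁻⁶)/(1.60) + (-4.27×10⁻⁶)/(1.32)] = -5.36×10⁴ V.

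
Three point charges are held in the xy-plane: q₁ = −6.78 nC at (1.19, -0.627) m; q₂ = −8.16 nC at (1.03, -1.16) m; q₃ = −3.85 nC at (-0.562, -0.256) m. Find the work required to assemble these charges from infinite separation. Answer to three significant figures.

The assembly work is the sum of pairwise potential energies, U = Σ_{i<j} kqᵢqⱼ/rᵢⱼ.
Pair separations: r₁₂ = 0.556 m, r₁₃ = 1.79 m, r₂₃ = 1.83 m.
U = (8.94×10⁻⁷) + (1.31×10⁻⁷) + (1.54×10⁻⁷) = 1.18×10⁻⁶ J.

1.18×10⁻⁶ J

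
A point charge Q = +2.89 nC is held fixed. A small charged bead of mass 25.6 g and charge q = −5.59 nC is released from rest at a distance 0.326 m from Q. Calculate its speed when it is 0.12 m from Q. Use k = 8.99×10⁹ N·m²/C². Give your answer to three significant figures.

7.73×10⁻³ m/s

Only the electrostatic force acts, so mechanical energy is conserved: ½mv² = U₁ − U₂ = kQq(1/r₁ − 1/r₂).
U₁ − U₂ = (8.99×10⁹ N·m²/C²)(2.89×10⁻⁹ C)(-5.59×10⁻⁹ C)(1/0.326 − 1/0.120) = 7.65×10⁻⁷ J.
v = √(2·7.65×10⁻⁷/0.0256) = 7.73×10⁻³ m/s.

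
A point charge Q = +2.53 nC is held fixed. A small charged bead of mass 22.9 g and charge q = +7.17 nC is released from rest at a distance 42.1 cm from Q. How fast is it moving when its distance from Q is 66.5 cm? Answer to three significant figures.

3.52×10⁻³ m/s

Only the electrostatic force acts, so mechanical energy is conserved: ½mv² = U₁ − U₂ = kQq(1/r₁ − 1/r₂).
U₁ − U₂ = (8.99×10⁹ N·m²/C²)(2.53×10⁻⁹ C)(7.17×10⁻⁹ C)(1/0.421 − 1/0.665) = 1.42×10⁻⁷ J.
v = √(2·1.42×10⁻⁷/0.0229) = 3.52×10⁻³ m/s.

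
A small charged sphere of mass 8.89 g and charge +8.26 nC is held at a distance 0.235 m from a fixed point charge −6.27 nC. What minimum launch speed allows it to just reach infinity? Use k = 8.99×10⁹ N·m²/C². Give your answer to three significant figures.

To just escape, total mechanical energy must reach zero at infinity: ½mv²_min + U = 0, so ½mv²_min = −U = |kQq|/r.
|U| = |kQq|/r = (8.99×10⁹ N·m²/C²)(6.27×10⁻⁹)(8.26×10⁻⁹)/(0.235) = 1.98×10⁻⁶ J.
v_min = √(2|U|/m) = √(2·1.98×10⁻⁶/8.89×10⁻³) = 0.0211 m/s.

0.0211 m/s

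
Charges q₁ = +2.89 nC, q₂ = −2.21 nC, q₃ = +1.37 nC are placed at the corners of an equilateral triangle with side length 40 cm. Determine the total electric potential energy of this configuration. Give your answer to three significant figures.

The assembly work is the sum of pairwise potential energies, U = Σ_{i<j} kqᵢqⱼ/rᵢⱼ.
All three pair separations equal the side length, 0.400 m.
U = (-1.44×10⁻⁷) + (8.90×10⁻⁸) + (-6.80×10⁻⁸) = -1.23×10⁻⁷ J.

-1.23×10⁻⁷ J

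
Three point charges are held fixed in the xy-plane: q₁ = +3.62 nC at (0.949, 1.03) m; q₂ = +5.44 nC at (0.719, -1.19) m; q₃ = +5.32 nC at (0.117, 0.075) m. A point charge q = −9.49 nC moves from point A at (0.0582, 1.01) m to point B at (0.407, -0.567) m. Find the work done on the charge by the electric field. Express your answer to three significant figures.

4.60×10⁻⁷ J

The work done by the electric force is W_field = −ΔU = −q(V_B − V_A) = q(V_A − V_B).
At A: distances to the source charges are 0.891 m, 2.30 m, 0.937 m; V_A = Σ kqᵢ/rᵢ = 109 V.
At B: distances to the source charges are 1.69 m, 0.697 m, 0.704 m; V_B = Σ kqᵢ/rᵢ = 157 V.
ΔV = V_B − V_A = 48.5 V.
W_field = −qΔV = −(-9.49×10⁻⁹ C)(48.5 V) = 4.60×10⁻⁷ J.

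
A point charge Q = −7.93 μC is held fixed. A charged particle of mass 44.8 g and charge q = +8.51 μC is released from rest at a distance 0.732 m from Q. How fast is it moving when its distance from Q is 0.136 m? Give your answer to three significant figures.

Only the electrostatic force acts, so mechanical energy is conserved: ½mv² = U₁ − U₂ = kQq(1/r₁ − 1/r₂).
U₁ − U₂ = (8.99×10⁹ N·m²/C²)(-7.93×10⁻⁶ C)(8.51×10⁻⁶ C)(1/0.732 − 1/0.136) = 3.63 J.
v = √(2·3.63/0.0448) = 12.7 m/s.

12.7 m/s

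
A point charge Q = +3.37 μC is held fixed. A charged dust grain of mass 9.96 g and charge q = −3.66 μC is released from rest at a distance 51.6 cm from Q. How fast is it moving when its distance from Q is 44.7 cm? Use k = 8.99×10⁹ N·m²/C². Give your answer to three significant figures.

2.58 m/s

Only the electrostatic force acts, so mechanical energy is conserved: ½mv² = U₁ − U₂ = kQq(1/r₁ − 1/r₂).
U₁ − U₂ = (8.99×10⁹ N·m²/C²)(3.37×10⁻⁶ C)(-3.66×10⁻⁶ C)(1/0.516 − 1/0.447) = 0.0332 J.
v = √(2·0.0332/9.96×10⁻³) = 2.58 m/s.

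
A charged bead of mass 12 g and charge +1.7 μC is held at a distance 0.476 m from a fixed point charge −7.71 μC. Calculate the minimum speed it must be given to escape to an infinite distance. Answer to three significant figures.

6.42 m/s

To just escape, total mechanical energy must reach zero at infinity: ½mv²_min + U = 0, so ½mv²_min = −U = |kQq|/r.
|U| = |kQq|/r = (8.99×10⁹ N·m²/C²)(7.71×10⁻⁶)(1.70×10⁻⁶)/(0.476) = 0.248 J.
v_min = √(2|U|/m) = √(2·0.248/0.0120) = 6.42 m/s.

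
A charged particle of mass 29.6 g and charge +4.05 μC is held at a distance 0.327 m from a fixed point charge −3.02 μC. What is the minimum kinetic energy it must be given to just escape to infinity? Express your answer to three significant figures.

To just escape, total mechanical energy must reach zero at infinity: ½mv²_min + U = 0, so ½mv²_min = −U = |kQq|/r.
|U| = |kQq|/r = (8.99×10⁹ N·m²/C²)(3.02×10⁻⁶)(4.05×10⁻⁶)/(0.327) = 0.336 J.

0.336 J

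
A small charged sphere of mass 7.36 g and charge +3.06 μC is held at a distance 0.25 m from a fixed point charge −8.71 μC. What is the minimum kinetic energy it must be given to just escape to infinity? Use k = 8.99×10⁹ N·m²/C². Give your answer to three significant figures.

0.958 J

To just escape, total mechanical energy must reach zero at infinity: ½mv²_min + U = 0, so ½mv²_min = −U = |kQq|/r.
|U| = |kQq|/r = (8.99×10⁹ N·m²/C²)(8.71×10⁻⁶)(3.06×10⁻⁶)/(0.250) = 0.958 J.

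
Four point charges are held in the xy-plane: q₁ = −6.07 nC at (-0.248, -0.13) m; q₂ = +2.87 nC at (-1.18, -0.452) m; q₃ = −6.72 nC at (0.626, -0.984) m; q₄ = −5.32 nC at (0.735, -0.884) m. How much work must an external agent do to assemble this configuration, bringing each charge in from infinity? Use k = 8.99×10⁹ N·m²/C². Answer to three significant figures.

2.39×10⁻⁶ J

The assembly work is the sum of pairwise potential energies, U = Σ_{i<j} kqᵢqⱼ/rᵢⱼ.
Pair separations: r₁₂ = 0.986 m, r₁₃ = 1.22 m, r₁₄ = 1.24 m, r₂₃ = 1.88 m, r₂₄ = 1.96 m, r₃₄ = 0.148 m.
Summing all 6 pair terms gives U = 2.39×10⁻⁶ J.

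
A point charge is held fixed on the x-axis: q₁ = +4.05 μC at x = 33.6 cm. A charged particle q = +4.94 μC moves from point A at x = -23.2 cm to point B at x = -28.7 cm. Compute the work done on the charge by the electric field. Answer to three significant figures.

0.0280 J

The work done by the electric force is W_field = −ΔU = −q(V_B − V_A) = q(V_A − V_B).
At A: distance to the source charge is 0.568 m; V_A = kq₁/r = 6.41×10⁴ V.
At B: distance to the source charge is 0.623 m; V_B = kq₁/r = 5.84×10⁴ V.
ΔV = V_B − V_A = -5660 V.
W_field = −qΔV = −(4.94×10⁻⁶ C)(-5660 V) = 0.0280 J.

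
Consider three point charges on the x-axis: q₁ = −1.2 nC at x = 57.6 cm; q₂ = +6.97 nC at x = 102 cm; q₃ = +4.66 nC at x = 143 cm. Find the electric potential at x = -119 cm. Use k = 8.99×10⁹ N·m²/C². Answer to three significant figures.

The total potential is the scalar sum of each charge's contribution, V = Σ kqᵢ/rᵢ.
Distances from the field point to each charge: r₁ = 1.77 m, r₂ = 2.21 m, r₃ = 2.62 m.
V = k[(-1.20×10⁻⁹)/(1.77) + (6.97×10⁻⁹)/(2.21) + (4.66×10⁻⁹)/(2.62)] = 38.2 V.

38.2 V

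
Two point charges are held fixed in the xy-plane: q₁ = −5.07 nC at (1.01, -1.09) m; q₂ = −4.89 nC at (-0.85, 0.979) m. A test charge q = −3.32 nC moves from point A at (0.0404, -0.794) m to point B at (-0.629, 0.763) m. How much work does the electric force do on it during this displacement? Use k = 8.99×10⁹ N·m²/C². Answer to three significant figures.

-3.11×10⁻⁷ J

The work done by the electric force is W_field = −ΔU = −q(V_B − V_A) = q(V_A − V_B).
At A: distances to the source charges are 1.01 m, 1.98 m; V_A = Σ kqᵢ/rᵢ = -67.1 V.
At B: distances to the source charges are 2.47 m, 0.309 m; V_B = Σ kqᵢ/rᵢ = -161 V.
ΔV = V_B − V_A = -93.6 V.
W_field = −qΔV = −(-3.32×10⁻⁹ C)(-93.6 V) = -3.11×10⁻⁷ J.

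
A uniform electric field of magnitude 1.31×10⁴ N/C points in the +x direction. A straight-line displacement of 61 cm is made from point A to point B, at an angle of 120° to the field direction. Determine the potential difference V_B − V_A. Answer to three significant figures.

Only the component of displacement along E changes the potential: ΔV = −E·d·cosθ.
ΔV = −(1.31×10⁴ V/m)(0.610 m)cos120° = 4000 V.

4000 V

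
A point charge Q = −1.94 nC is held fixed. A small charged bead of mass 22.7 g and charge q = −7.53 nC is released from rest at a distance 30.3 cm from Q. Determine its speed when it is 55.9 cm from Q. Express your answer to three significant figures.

Only the electrostatic force acts, so mechanical energy is conserved: ½mv² = U₁ − U₂ = kQq(1/r₁ − 1/r₂).
U₁ − U₂ = (8.99×10⁹ N·m²/C²)(-1.94×10⁻⁹ C)(-7.53×10⁻⁹ C)(1/0.303 − 1/0.559) = 1.98×10⁻⁷ J.
v = √(2·1.98×10⁻⁷/0.0227) = 4.18×10⁻³ m/s.

4.18×10⁻³ m/s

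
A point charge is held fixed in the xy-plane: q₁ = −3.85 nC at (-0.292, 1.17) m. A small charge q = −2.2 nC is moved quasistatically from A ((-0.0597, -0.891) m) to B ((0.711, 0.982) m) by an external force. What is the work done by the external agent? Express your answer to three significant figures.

3.79×10⁻⁸ J

For quasistatic motion the external work equals the change in potential energy: W_ext = qΔV = q(V_B − V_A).
At A: distance to the source charge is 2.07 m; V_A = kq₁/r = -16.7 V.
At B: distance to the source charge is 1.02 m; V_B = kq₁/r = -33.9 V.
ΔV = V_B − V_A = -17.2 V.
W_ext = qΔV = (-2.20×10⁻⁹ C)(-17.2 V) = 3.79×10⁻⁸ J.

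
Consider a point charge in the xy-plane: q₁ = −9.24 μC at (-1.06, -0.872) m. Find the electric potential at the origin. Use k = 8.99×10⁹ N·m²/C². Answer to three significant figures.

-6.05×10⁴ V

Electric potential is a scalar, so the contributions from each charge add algebraically: V = Σ kqᵢ/rᵢ.
Distances from the field point to each charge: r₁ = 1.37 m.
V = k[(-9.24×10⁻⁶)/(1.37)] = -6.05×10⁴ V.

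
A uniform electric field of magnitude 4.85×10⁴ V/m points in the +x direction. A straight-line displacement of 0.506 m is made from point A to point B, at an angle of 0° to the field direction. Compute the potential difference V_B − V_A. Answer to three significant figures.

Only the component of displacement along E changes the potential: ΔV = −E·d·cosθ.
ΔV = −(4.85×10⁴ V/m)(0.506 m)cos0° = -2.45×10⁴ V.

-2.45×10⁴ V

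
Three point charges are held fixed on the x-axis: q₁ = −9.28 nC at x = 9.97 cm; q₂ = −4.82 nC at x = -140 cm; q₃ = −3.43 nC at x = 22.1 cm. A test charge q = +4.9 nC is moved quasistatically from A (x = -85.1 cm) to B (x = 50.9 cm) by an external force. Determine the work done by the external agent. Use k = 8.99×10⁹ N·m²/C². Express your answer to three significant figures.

For quasistatic motion the external work equals the change in potential energy: W_ext = qΔV = q(V_B − V_A).
At A: distances to the source charges are 0.951 m, 0.549 m, 1.07 m; V_A = Σ kqᵢ/rᵢ = -195 V.
At B: distances to the source charges are 0.409 m, 1.91 m, 0.288 m; V_B = Σ kqᵢ/rᵢ = -334 V.
ΔV = V_B − V_A = -138 V.
W_ext = qΔV = (4.90×10⁻⁹ C)(-138 V) = -6.77×10⁻⁷ J.

-6.77×10⁻⁷ J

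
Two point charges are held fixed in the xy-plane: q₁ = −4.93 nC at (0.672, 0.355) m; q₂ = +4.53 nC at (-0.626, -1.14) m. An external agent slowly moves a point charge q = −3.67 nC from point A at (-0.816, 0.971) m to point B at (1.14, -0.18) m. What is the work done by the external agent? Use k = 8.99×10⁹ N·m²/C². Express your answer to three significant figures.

1.24×10⁻⁷ J

For quasistatic motion the external work equals the change in potential energy: W_ext = qΔV = q(V_B − V_A).
At A: distances to the source charges are 1.61 m, 2.12 m; V_A = Σ kqᵢ/rᵢ = -8.31 V.
At B: distances to the source charges are 0.711 m, 2.01 m; V_B = Σ kqᵢ/rᵢ = -42.1 V.
ΔV = V_B − V_A = -33.8 V.
W_ext = qΔV = (-3.67×10⁻⁹ C)(-33.8 V) = 1.24×10⁻⁷ J.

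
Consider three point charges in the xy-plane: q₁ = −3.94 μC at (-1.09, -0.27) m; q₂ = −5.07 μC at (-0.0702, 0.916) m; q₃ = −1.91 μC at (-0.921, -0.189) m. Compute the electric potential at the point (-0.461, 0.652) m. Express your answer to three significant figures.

Electric potential is a scalar, so the contributions from each charge add algebraically: V = Σ kqᵢ/rᵢ.
Distances from the field point to each charge: r₁ = 1.12 m, r₂ = 0.472 m, r₃ = 0.959 m.
V = k[(-3.94×10⁻⁶)/(1.12) + (-5.07×10⁻⁶)/(0.472) + (-1.91×10⁻⁶)/(0.959)] = -1.46×10⁵ V.

-1.46×10⁵ V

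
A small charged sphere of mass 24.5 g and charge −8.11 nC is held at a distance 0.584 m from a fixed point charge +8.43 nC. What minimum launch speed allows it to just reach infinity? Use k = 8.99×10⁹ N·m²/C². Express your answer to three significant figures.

9.27×10⁻³ m/s

To just escape, total mechanical energy must reach zero at infinity: ½mv²_min + U = 0, so ½mv²_min = −U = |kQq|/r.
|U| = |kQq|/r = (8.99×10⁹ N·m²/C²)(8.43×10⁻⁹)(8.11×10⁻⁹)/(0.584) = 1.05×10⁻⁶ J.
v_min = √(2|U|/m) = √(2·1.05×10⁻⁶/0.0245) = 9.27×10⁻³ m/s.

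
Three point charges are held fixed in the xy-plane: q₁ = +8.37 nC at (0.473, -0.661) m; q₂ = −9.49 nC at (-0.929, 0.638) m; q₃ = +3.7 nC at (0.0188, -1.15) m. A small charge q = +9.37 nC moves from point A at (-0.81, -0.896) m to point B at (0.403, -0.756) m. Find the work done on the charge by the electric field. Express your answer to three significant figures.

The work done by the electric force is W_field = −ΔU = −q(V_B − V_A) = q(V_A − V_B).
At A: distances to the source charges are 1.30 m, 1.54 m, 0.867 m; V_A = Σ kqᵢ/rᵢ = 40.6 V.
At B: distances to the source charges are 0.118 m, 1.93 m, 0.550 m; V_B = Σ kqᵢ/rᵢ = 654 V.
ΔV = V_B − V_A = 613 V.
W_field = −qΔV = −(9.37×10⁻⁹ C)(613 V) = -5.75×10⁻⁶ J.

-5.75×10⁻⁶ J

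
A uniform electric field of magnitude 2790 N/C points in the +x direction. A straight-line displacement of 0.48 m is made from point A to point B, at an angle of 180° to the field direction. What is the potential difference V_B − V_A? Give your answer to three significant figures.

Only the component of displacement along E changes the potential: ΔV = −E·d·cosθ.
ΔV = −(2790 V/m)(0.480 m)cos180° = 1340 V.

1340 V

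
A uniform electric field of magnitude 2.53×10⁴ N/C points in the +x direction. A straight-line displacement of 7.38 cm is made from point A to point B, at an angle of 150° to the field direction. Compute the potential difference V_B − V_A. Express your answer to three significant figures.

1620 V

Only the component of displacement along E changes the potential: ΔV = −E·d·cosθ.
ΔV = −(2.53×10⁴ V/m)(0.0738 m)cos150° = 1620 V.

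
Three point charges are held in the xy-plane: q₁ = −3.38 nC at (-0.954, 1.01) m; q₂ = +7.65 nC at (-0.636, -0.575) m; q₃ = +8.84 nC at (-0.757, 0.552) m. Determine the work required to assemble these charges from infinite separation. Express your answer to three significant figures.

The work to assemble the configuration equals its total potential energy, U = Σ kqᵢqⱼ/rᵢⱼ over all pairs.
Pair separations: r₁₂ = 1.62 m, r₁₃ = 0.499 m, r₂₃ = 1.13 m.
U = (-1.44×10⁻⁷) + (-5.39×10⁻⁷) + (5.36×10⁻⁷) = -1.46×10⁻⁷ J.

-1.46×10⁻⁷ J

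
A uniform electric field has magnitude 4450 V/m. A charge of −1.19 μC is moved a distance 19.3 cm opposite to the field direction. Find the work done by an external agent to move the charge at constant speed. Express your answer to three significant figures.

The potential change for a displacement 19.3 cm opposite to the field direction is ΔV = +Ed = 859 V.
W_ext = qΔV = -1.02×10⁻³ J.

-1.02×10⁻³ J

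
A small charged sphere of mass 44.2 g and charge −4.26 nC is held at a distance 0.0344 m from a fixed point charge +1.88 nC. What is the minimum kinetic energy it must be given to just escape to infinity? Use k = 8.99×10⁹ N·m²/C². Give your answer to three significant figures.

2.09×10⁻⁶ J

To just escape, total mechanical energy must reach zero at infinity: ½mv²_min + U = 0, so ½mv²_min = −U = |kQq|/r.
|U| = |kQq|/r = (8.99×10⁹ N·m²/C²)(1.88×10⁻⁹)(4.26×10⁻⁹)/(0.0344) = 2.09×10⁻⁶ J.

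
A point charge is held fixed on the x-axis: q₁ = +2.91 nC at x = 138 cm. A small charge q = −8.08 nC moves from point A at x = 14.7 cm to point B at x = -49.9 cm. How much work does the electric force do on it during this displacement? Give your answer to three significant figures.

-5.89×10⁻⁸ J

The work done by the electric force is W_field = −ΔU = −q(V_B − V_A) = q(V_A − V_B).
At A: distance to the source charge is 1.23 m; V_A = kq₁/r = 21.2 V.
At B: distance to the source charge is 1.88 m; V_B = kq₁/r = 13.9 V.
ΔV = V_B − V_A = -7.29 V.
W_field = −qΔV = −(-8.08×10⁻⁹ C)(-7.29 V) = -5.89×10⁻⁸ J.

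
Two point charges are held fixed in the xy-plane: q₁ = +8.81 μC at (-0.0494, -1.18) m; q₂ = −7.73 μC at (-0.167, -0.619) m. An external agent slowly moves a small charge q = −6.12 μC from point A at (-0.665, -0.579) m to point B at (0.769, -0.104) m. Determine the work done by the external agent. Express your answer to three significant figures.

-0.248 J

For quasistatic motion the external work equals the change in potential energy: W_ext = qΔV = q(V_B − V_A).
At A: distances to the source charges are 0.860 m, 0.500 m; V_A = Σ kqᵢ/rᵢ = -4.70×10⁴ V.
At B: distances to the source charges are 1.35 m, 1.07 m; V_B = Σ kqᵢ/rᵢ = -6460 V.
ΔV = V_B − V_A = 4.06×10⁴ V.
W_ext = qΔV = (-6.12×10⁻⁶ C)(4.06×10⁴ V) = -0.248 J.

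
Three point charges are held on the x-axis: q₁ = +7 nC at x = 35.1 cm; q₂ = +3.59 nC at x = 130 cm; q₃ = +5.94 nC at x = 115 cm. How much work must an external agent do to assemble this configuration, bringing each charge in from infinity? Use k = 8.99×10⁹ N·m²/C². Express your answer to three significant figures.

1.98×10⁻⁶ J

The work to assemble the configuration equals its total potential energy, U = Σ kqᵢqⱼ/rᵢⱼ over all pairs.
Pair separations: r₁₂ = 0.949 m, r₁₃ = 0.799 m, r₂₃ = 0.150 m.
U = (2.38×10⁻⁷) + (4.68×10⁻⁷) + (1.28×10⁻⁶) = 1.98×10⁻⁶ J.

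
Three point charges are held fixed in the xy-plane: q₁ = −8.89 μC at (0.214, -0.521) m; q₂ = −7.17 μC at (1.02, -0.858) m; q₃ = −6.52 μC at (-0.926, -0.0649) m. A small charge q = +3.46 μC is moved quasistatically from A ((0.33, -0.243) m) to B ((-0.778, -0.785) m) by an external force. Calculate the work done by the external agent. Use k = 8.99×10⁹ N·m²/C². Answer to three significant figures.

For quasistatic motion the external work equals the change in potential energy: W_ext = qΔV = q(V_B − V_A).
At A: distances to the source charges are 0.301 m, 0.924 m, 1.27 m; V_A = Σ kqᵢ/rᵢ = -3.81×10⁵ V.
At B: distances to the source charges are 1.03 m, 1.80 m, 0.735 m; V_B = Σ kqᵢ/rᵢ = -1.93×10⁵ V.
ΔV = V_B − V_A = 1.88×10⁵ V.
W_ext = qΔV = (3.46×10⁻⁶ C)(1.88×10⁵ V) = 0.650 J.

0.650 J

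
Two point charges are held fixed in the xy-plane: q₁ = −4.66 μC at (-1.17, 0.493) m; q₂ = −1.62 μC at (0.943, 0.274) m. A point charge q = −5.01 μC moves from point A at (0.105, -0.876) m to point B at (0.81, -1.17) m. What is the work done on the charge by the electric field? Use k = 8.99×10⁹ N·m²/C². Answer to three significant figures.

The work done by the electric force is W_field = −ΔU = −q(V_B − V_A) = q(V_A − V_B).
At A: distances to the source charges are 1.87 m, 1.42 m; V_A = Σ kqᵢ/rᵢ = -3.26×10⁴ V.
At B: distances to the source charges are 2.59 m, 1.45 m; V_B = Σ kqᵢ/rᵢ = -2.62×10⁴ V.
ΔV = V_B − V_A = 6380 V.
W_field = −qΔV = −(-5.01×10⁻⁶ C)(6380 V) = 0.0320 J.

0.0320 J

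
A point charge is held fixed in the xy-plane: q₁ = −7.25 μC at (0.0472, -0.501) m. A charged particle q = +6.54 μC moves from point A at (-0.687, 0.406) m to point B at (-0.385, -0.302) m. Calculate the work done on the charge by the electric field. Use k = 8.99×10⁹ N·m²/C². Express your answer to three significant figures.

0.531 J

The work done by the electric force is W_field = −ΔU = −q(V_B − V_A) = q(V_A − V_B).
At A: distance to the source charge is 1.17 m; V_A = kq₁/r = -5.59×10⁴ V.
At B: distance to the source charge is 0.476 m; V_B = kq₁/r = -1.37×10⁵ V.
ΔV = V_B − V_A = -8.11×10⁴ V.
W_field = −qΔV = −(6.54×10⁻⁶ C)(-8.11×10⁴ V) = 0.531 J.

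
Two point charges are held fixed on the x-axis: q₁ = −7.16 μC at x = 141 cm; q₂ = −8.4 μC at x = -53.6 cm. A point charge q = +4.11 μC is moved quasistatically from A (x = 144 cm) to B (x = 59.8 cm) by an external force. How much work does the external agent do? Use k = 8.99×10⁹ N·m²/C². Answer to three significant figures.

8.38 J

For quasistatic motion the external work equals the change in potential energy: W_ext = qΔV = q(V_B − V_A).
At A: distances to the source charges are 0.0300 m, 1.98 m; V_A = Σ kqᵢ/rᵢ = -2.18×10⁶ V.
At B: distances to the source charges are 0.812 m, 1.13 m; V_B = Σ kqᵢ/rᵢ = -1.46×10⁵ V.
ΔV = V_B − V_A = 2.04×10⁶ V.
W_ext = qΔV = (4.11×10⁻⁶ C)(2.04×10⁶ V) = 8.38 J.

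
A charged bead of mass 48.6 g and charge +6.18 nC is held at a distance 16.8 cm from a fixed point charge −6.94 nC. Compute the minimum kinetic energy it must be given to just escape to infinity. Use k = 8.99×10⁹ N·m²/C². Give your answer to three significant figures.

To just escape, total mechanical energy must reach zero at infinity: ½mv²_min + U = 0, so ½mv²_min = −U = |kQq|/r.
|U| = |kQq|/r = (8.99×10⁹ N·m²/C²)(6.94×10⁻⁹)(6.18×10⁻⁹)/(0.168) = 2.30×10⁻⁶ J.

2.30×10⁻⁶ J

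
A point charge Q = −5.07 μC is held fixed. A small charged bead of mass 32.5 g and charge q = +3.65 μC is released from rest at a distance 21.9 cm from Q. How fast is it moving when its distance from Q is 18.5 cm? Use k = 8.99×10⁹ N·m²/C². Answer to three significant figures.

Only the electrostatic force acts, so mechanical energy is conserved: ½mv² = U₁ − U₂ = kQq(1/r₁ − 1/r₂).
U₁ − U₂ = (8.99×10⁹ N·m²/C²)(-5.07×10⁻⁶ C)(3.65×10⁻⁶ C)(1/0.219 − 1/0.185) = 0.140 J.
v = √(2·0.140/0.0325) = 2.93 m/s.

2.93 m/s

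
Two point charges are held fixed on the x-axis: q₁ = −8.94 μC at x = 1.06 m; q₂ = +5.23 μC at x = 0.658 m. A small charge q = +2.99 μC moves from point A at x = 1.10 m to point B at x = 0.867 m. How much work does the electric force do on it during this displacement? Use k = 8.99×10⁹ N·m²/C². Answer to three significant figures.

-5.12 J

The work done by the electric force is W_field = −ΔU = −q(V_B − V_A) = q(V_A − V_B).
At A: distances to the source charges are 0.0400 m, 0.442 m; V_A = Σ kqᵢ/rᵢ = -1.90×10⁶ V.
At B: distances to the source charges are 0.193 m, 0.209 m; V_B = Σ kqᵢ/rᵢ = -1.91×10⁵ V.
ΔV = V_B − V_A = 1.71×10⁶ V.
W_field = −qΔV = −(2.99×10⁻⁶ C)(1.71×10⁶ V) = -5.12 J.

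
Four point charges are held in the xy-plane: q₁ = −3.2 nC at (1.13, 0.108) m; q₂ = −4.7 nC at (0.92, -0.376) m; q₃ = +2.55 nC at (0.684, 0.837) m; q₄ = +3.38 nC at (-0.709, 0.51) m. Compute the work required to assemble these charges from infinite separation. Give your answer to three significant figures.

The work to assemble the configuration equals its total potential energy, U = Σ kqᵢqⱼ/rᵢⱼ over all pairs.
Pair separations: r₁₂ = 0.528 m, r₁₃ = 0.855 m, r₁₄ = 1.88 m, r₂₃ = 1.24 m, r₂₄ = 1.85 m, r₃₄ = 1.43 m.
Summing all 6 pair terms gives U = 8.73×10⁻⁹ J.

8.73×10⁻⁹ J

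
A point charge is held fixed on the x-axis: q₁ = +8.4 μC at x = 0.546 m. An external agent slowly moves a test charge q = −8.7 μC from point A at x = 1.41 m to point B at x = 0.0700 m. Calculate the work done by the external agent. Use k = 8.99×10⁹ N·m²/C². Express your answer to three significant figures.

For quasistatic motion the external work equals the change in potential energy: W_ext = qΔV = q(V_B − V_A).
At A: distance to the source charge is 0.864 m; V_A = kq₁/r = 8.74×10⁴ V.
At B: distance to the source charge is 0.476 m; V_B = kq₁/r = 1.59×10⁵ V.
ΔV = V_B − V_A = 7.12×10⁴ V.
W_ext = qΔV = (-8.70×10⁻⁶ C)(7.12×10⁴ V) = -0.620 J.

-0.620 J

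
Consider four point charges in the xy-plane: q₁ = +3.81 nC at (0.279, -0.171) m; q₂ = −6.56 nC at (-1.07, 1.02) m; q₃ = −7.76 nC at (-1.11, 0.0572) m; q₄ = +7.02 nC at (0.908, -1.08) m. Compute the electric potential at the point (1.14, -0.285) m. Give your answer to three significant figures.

62.0 V

Electric potential is a scalar, so the contributions from each charge add algebraically: V = Σ kqᵢ/rᵢ.
Distances from the field point to each charge: r₁ = 0.869 m, r₂ = 2.57 m, r₃ = 2.28 m, r₄ = 0.828 m.
V = k[(3.81×10⁻⁹)/(0.869) + (-6.56×10⁻⁹)/(2.57) + (-7.76×10⁻⁹)/(2.28) + (7.02×10⁻⁹)/(0.828)] = 62.0 V.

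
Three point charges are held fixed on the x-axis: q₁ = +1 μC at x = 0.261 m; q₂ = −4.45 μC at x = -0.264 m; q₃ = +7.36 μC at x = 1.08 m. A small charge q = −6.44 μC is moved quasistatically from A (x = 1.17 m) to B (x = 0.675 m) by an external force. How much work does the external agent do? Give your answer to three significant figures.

For quasistatic motion the external work equals the change in potential energy: W_ext = qΔV = q(V_B − V_A).
At A: distances to the source charges are 0.909 m, 1.43 m, 0.0900 m; V_A = Σ kqᵢ/rᵢ = 7.17×10⁵ V.
At B: distances to the source charges are 0.414 m, 0.939 m, 0.405 m; V_B = Σ kqᵢ/rᵢ = 1.42×10⁵ V.
ΔV = V_B − V_A = -5.75×10⁵ V.
W_ext = qΔV = (-6.44×10⁻⁶ C)(-5.75×10⁵ V) = 3.70 J.

3.70 J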